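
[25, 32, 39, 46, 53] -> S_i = 25 + 7*i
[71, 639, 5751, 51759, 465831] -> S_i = 71*9^i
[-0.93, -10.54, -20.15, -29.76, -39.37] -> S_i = -0.93 + -9.61*i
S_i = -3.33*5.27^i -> [-3.33, -17.55, -92.48, -487.39, -2568.54]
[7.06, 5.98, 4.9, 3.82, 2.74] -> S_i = 7.06 + -1.08*i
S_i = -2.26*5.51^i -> [-2.26, -12.45, -68.61, -378.06, -2083.12]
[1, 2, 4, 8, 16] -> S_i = 1*2^i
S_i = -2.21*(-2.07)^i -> [-2.21, 4.57, -9.47, 19.6, -40.58]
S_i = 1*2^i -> [1, 2, 4, 8, 16]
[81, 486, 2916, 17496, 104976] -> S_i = 81*6^i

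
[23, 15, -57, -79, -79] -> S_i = Random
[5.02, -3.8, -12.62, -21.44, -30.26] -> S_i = 5.02 + -8.82*i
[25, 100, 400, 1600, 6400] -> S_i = 25*4^i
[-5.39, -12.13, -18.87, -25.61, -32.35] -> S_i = -5.39 + -6.74*i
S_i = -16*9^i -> [-16, -144, -1296, -11664, -104976]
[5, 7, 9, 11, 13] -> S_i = 5 + 2*i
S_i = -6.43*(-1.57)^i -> [-6.43, 10.1, -15.85, 24.88, -39.07]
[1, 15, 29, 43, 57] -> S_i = 1 + 14*i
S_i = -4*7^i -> [-4, -28, -196, -1372, -9604]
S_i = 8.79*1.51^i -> [8.79, 13.27, 20.04, 30.26, 45.7]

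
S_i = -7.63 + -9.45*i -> [-7.63, -17.08, -26.53, -35.98, -45.43]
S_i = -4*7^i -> [-4, -28, -196, -1372, -9604]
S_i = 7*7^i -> [7, 49, 343, 2401, 16807]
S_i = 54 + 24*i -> [54, 78, 102, 126, 150]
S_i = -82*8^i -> [-82, -656, -5248, -41984, -335872]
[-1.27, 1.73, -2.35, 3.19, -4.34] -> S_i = -1.27*(-1.36)^i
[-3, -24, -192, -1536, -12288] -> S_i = -3*8^i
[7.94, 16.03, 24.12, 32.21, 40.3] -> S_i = 7.94 + 8.09*i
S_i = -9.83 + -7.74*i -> [-9.83, -17.57, -25.31, -33.05, -40.79]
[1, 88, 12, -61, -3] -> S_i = Random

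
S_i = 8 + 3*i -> [8, 11, 14, 17, 20]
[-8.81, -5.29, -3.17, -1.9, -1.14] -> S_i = -8.81*0.60^i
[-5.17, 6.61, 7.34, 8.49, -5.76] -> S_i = Random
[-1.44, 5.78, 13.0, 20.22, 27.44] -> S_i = -1.44 + 7.22*i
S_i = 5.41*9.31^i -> [5.41, 50.37, 468.92, 4365.62, 40643.96]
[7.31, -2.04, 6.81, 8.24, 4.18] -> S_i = Random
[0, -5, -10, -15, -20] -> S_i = 0 + -5*i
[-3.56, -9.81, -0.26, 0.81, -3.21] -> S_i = Random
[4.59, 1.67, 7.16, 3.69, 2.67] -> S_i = Random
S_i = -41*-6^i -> [-41, 246, -1476, 8856, -53136]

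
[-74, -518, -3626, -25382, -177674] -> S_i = -74*7^i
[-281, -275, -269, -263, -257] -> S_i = -281 + 6*i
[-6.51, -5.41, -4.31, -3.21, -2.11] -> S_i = -6.51 + 1.10*i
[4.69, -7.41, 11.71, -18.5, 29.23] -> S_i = 4.69*(-1.58)^i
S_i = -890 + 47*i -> [-890, -843, -796, -749, -702]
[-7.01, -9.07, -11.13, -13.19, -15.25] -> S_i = -7.01 + -2.06*i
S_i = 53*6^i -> [53, 318, 1908, 11448, 68688]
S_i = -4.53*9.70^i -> [-4.53, -43.94, -426.23, -4134.41, -40103.76]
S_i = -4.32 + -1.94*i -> [-4.32, -6.26, -8.2, -10.14, -12.08]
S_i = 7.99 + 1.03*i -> [7.99, 9.02, 10.05, 11.08, 12.11]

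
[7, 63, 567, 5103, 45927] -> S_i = 7*9^i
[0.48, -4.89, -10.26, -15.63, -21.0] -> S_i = 0.48 + -5.37*i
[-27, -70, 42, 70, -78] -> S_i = Random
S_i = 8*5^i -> [8, 40, 200, 1000, 5000]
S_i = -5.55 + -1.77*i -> [-5.55, -7.32, -9.09, -10.86, -12.63]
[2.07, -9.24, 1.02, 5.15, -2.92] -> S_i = Random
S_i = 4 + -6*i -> [4, -2, -8, -14, -20]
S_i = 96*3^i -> [96, 288, 864, 2592, 7776]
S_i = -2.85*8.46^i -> [-2.85, -24.11, -203.98, -1725.66, -14599.11]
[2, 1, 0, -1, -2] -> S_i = 2 + -1*i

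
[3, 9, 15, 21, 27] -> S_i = 3 + 6*i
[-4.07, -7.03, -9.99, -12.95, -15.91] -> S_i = -4.07 + -2.96*i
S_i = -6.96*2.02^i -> [-6.96, -14.06, -28.4, -57.37, -115.88]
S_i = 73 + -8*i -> [73, 65, 57, 49, 41]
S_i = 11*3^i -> [11, 33, 99, 297, 891]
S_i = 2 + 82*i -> [2, 84, 166, 248, 330]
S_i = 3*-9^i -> [3, -27, 243, -2187, 19683]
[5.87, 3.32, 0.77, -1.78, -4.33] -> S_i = 5.87 + -2.55*i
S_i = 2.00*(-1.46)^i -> [2.0, -2.92, 4.26, -6.22, 9.09]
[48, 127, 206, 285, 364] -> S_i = 48 + 79*i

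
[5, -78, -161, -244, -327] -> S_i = 5 + -83*i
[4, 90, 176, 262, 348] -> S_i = 4 + 86*i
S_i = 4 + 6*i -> [4, 10, 16, 22, 28]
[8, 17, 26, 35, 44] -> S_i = 8 + 9*i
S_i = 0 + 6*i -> [0, 6, 12, 18, 24]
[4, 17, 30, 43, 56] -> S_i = 4 + 13*i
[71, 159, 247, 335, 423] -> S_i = 71 + 88*i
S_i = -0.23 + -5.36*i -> [-0.23, -5.59, -10.95, -16.31, -21.67]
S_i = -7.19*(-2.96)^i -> [-7.19, 21.28, -63.0, 186.47, -551.94]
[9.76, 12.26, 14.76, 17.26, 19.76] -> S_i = 9.76 + 2.50*i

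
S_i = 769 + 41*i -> [769, 810, 851, 892, 933]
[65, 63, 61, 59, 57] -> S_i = 65 + -2*i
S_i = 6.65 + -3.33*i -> [6.65, 3.32, -0.01, -3.34, -6.67]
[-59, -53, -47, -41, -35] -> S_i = -59 + 6*i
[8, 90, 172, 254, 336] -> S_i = 8 + 82*i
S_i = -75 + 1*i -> [-75, -74, -73, -72, -71]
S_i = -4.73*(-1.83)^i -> [-4.73, 8.66, -15.84, 28.99, -53.05]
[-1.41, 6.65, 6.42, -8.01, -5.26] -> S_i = Random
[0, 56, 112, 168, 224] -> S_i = 0 + 56*i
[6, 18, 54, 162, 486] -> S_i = 6*3^i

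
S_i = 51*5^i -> [51, 255, 1275, 6375, 31875]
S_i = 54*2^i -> [54, 108, 216, 432, 864]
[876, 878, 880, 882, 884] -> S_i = 876 + 2*i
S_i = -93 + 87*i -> [-93, -6, 81, 168, 255]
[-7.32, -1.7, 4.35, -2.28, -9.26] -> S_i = Random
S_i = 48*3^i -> [48, 144, 432, 1296, 3888]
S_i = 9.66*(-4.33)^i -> [9.66, -41.83, 181.11, -784.23, 3395.7]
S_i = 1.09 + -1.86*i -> [1.09, -0.77, -2.63, -4.49, -6.35]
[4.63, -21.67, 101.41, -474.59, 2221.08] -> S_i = 4.63*(-4.68)^i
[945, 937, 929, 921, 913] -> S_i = 945 + -8*i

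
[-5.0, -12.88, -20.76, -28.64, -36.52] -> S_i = -5.00 + -7.88*i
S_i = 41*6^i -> [41, 246, 1476, 8856, 53136]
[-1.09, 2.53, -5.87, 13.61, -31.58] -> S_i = -1.09*(-2.32)^i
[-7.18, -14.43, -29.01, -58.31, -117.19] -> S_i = -7.18*2.01^i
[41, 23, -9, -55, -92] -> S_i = Random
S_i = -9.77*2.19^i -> [-9.77, -21.4, -46.86, -102.62, -224.74]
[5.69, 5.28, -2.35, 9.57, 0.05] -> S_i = Random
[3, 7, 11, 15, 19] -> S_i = 3 + 4*i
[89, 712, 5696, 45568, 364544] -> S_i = 89*8^i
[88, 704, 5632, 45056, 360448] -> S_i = 88*8^i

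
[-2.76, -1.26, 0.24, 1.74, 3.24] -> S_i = -2.76 + 1.50*i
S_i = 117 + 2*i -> [117, 119, 121, 123, 125]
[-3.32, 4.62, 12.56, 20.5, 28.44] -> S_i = -3.32 + 7.94*i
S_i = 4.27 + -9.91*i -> [4.27, -5.64, -15.55, -25.46, -35.37]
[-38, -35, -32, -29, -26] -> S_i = -38 + 3*i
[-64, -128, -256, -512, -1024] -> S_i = -64*2^i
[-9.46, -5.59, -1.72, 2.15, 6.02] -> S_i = -9.46 + 3.87*i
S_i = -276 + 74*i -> [-276, -202, -128, -54, 20]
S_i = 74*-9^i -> [74, -666, 5994, -53946, 485514]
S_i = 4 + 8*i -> [4, 12, 20, 28, 36]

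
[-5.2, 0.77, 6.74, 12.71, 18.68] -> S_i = -5.20 + 5.97*i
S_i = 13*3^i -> [13, 39, 117, 351, 1053]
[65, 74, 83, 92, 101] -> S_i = 65 + 9*i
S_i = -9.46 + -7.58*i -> [-9.46, -17.04, -24.62, -32.2, -39.78]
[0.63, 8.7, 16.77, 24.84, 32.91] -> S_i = 0.63 + 8.07*i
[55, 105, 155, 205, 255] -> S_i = 55 + 50*i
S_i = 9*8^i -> [9, 72, 576, 4608, 36864]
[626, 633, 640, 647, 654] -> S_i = 626 + 7*i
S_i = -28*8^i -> [-28, -224, -1792, -14336, -114688]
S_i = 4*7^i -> [4, 28, 196, 1372, 9604]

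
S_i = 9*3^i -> [9, 27, 81, 243, 729]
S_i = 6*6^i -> [6, 36, 216, 1296, 7776]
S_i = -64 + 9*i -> [-64, -55, -46, -37, -28]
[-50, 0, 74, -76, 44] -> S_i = Random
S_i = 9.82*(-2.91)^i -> [9.82, -28.58, 83.16, -241.99, 704.18]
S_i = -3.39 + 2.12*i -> [-3.39, -1.27, 0.85, 2.97, 5.09]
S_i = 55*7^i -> [55, 385, 2695, 18865, 132055]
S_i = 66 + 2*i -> [66, 68, 70, 72, 74]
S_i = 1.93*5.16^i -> [1.93, 9.96, 51.39, 265.16, 1368.22]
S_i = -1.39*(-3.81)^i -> [-1.39, 5.3, -20.18, 76.88, -292.9]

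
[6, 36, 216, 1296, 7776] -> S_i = 6*6^i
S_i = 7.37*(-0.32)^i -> [7.37, -2.36, 0.75, -0.24, 0.08]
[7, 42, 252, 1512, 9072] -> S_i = 7*6^i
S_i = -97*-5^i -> [-97, 485, -2425, 12125, -60625]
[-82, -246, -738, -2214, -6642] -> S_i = -82*3^i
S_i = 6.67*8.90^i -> [6.67, 59.36, 528.33, 4702.14, 41849.07]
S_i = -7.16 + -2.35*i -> [-7.16, -9.51, -11.86, -14.21, -16.56]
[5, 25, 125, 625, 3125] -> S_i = 5*5^i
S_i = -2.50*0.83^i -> [-2.5, -2.07, -1.72, -1.43, -1.19]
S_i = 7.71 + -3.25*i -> [7.71, 4.46, 1.21, -2.04, -5.29]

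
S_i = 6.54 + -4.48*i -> [6.54, 2.06, -2.42, -6.9, -11.38]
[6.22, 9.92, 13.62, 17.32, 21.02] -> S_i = 6.22 + 3.70*i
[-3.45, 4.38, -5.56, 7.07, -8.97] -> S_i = -3.45*(-1.27)^i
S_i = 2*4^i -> [2, 8, 32, 128, 512]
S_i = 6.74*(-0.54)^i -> [6.74, -3.64, 1.97, -1.06, 0.57]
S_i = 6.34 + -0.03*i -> [6.34, 6.31, 6.28, 6.25, 6.22]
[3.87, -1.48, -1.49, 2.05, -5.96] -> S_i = Random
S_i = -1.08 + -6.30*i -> [-1.08, -7.38, -13.68, -19.98, -26.28]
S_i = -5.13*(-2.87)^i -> [-5.13, 14.72, -42.26, 121.27, -348.05]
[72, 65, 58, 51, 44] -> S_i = 72 + -7*i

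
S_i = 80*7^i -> [80, 560, 3920, 27440, 192080]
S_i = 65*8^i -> [65, 520, 4160, 33280, 266240]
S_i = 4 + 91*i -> [4, 95, 186, 277, 368]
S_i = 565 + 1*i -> [565, 566, 567, 568, 569]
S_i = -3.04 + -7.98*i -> [-3.04, -11.02, -19.0, -26.98, -34.96]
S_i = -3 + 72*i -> [-3, 69, 141, 213, 285]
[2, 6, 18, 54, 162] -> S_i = 2*3^i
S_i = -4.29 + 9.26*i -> [-4.29, 4.97, 14.23, 23.49, 32.75]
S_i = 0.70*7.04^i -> [0.7, 4.93, 34.69, 244.24, 1719.45]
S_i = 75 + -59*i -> [75, 16, -43, -102, -161]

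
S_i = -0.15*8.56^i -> [-0.15, -1.28, -10.99, -94.08, -805.35]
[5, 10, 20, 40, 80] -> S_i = 5*2^i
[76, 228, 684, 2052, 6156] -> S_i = 76*3^i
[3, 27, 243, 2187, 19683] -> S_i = 3*9^i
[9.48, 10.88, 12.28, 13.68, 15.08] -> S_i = 9.48 + 1.40*i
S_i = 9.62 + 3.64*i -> [9.62, 13.26, 16.9, 20.54, 24.18]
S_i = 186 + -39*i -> [186, 147, 108, 69, 30]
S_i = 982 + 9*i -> [982, 991, 1000, 1009, 1018]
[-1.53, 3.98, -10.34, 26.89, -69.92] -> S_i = -1.53*(-2.60)^i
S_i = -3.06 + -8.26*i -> [-3.06, -11.32, -19.58, -27.84, -36.1]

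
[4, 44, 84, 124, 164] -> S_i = 4 + 40*i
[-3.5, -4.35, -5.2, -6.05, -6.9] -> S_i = -3.50 + -0.85*i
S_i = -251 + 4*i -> [-251, -247, -243, -239, -235]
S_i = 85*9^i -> [85, 765, 6885, 61965, 557685]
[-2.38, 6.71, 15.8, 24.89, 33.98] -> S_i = -2.38 + 9.09*i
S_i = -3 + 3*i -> [-3, 0, 3, 6, 9]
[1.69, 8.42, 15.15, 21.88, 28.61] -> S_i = 1.69 + 6.73*i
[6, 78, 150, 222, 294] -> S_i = 6 + 72*i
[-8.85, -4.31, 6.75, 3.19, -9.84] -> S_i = Random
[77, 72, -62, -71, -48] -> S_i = Random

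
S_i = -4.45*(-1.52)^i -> [-4.45, 6.76, -10.28, 15.63, -23.75]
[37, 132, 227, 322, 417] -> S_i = 37 + 95*i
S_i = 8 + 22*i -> [8, 30, 52, 74, 96]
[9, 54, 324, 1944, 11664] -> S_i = 9*6^i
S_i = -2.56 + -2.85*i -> [-2.56, -5.41, -8.26, -11.11, -13.96]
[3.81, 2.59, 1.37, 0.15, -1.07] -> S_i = 3.81 + -1.22*i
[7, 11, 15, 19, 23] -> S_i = 7 + 4*i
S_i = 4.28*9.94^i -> [4.28, 42.54, 422.88, 4203.42, 41782.01]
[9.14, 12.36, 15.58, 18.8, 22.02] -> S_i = 9.14 + 3.22*i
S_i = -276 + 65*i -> [-276, -211, -146, -81, -16]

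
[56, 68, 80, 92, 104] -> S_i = 56 + 12*i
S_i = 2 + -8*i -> [2, -6, -14, -22, -30]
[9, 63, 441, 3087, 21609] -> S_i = 9*7^i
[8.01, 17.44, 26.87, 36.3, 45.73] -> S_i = 8.01 + 9.43*i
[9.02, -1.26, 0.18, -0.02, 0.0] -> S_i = 9.02*(-0.14)^i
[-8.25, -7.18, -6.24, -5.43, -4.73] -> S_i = -8.25*0.87^i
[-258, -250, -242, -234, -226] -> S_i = -258 + 8*i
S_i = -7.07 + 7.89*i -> [-7.07, 0.82, 8.71, 16.6, 24.49]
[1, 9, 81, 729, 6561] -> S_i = 1*9^i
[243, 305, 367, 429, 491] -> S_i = 243 + 62*i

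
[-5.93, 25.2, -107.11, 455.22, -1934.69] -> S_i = -5.93*(-4.25)^i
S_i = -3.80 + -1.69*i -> [-3.8, -5.49, -7.18, -8.87, -10.56]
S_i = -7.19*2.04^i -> [-7.19, -14.67, -29.92, -61.04, -124.52]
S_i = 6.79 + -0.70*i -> [6.79, 6.09, 5.39, 4.69, 3.99]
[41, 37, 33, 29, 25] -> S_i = 41 + -4*i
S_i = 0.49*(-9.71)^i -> [0.49, -4.76, 46.2, -448.59, 4355.85]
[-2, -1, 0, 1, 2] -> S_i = -2 + 1*i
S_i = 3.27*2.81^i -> [3.27, 9.19, 25.82, 72.55, 203.88]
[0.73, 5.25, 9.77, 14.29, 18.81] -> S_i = 0.73 + 4.52*i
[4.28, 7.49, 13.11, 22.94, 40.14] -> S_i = 4.28*1.75^i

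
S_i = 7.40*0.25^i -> [7.4, 1.85, 0.46, 0.12, 0.03]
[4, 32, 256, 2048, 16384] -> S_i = 4*8^i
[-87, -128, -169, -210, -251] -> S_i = -87 + -41*i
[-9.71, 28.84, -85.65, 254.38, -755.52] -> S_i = -9.71*(-2.97)^i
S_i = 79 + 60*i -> [79, 139, 199, 259, 319]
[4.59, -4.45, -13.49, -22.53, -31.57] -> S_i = 4.59 + -9.04*i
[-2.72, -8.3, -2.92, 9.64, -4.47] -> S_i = Random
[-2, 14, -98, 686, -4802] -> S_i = -2*-7^i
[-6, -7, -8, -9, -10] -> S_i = -6 + -1*i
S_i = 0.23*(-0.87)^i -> [0.23, -0.2, 0.17, -0.15, 0.13]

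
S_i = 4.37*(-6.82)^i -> [4.37, -29.8, 203.26, -1386.23, 9454.07]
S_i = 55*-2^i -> [55, -110, 220, -440, 880]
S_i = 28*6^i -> [28, 168, 1008, 6048, 36288]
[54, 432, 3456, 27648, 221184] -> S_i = 54*8^i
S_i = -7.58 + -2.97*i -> [-7.58, -10.55, -13.52, -16.49, -19.46]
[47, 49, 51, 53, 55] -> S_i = 47 + 2*i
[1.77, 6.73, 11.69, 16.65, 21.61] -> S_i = 1.77 + 4.96*i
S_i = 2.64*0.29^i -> [2.64, 0.77, 0.22, 0.06, 0.02]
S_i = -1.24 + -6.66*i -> [-1.24, -7.9, -14.56, -21.22, -27.88]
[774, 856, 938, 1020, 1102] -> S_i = 774 + 82*i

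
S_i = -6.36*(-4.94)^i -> [-6.36, 31.42, -155.21, 766.72, -3787.61]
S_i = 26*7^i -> [26, 182, 1274, 8918, 62426]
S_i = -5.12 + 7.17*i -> [-5.12, 2.05, 9.22, 16.39, 23.56]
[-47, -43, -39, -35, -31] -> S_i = -47 + 4*i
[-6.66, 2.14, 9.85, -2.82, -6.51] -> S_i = Random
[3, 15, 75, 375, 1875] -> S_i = 3*5^i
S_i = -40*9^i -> [-40, -360, -3240, -29160, -262440]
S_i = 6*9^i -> [6, 54, 486, 4374, 39366]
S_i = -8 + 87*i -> [-8, 79, 166, 253, 340]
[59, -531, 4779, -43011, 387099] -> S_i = 59*-9^i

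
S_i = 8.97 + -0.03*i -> [8.97, 8.94, 8.91, 8.88, 8.85]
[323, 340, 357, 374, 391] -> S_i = 323 + 17*i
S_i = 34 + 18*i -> [34, 52, 70, 88, 106]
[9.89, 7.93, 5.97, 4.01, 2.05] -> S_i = 9.89 + -1.96*i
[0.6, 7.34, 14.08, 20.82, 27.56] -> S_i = 0.60 + 6.74*i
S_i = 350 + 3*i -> [350, 353, 356, 359, 362]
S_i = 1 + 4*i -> [1, 5, 9, 13, 17]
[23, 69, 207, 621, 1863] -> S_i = 23*3^i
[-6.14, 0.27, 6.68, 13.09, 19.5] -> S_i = -6.14 + 6.41*i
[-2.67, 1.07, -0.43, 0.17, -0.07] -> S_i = -2.67*(-0.40)^i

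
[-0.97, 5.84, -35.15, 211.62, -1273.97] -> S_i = -0.97*(-6.02)^i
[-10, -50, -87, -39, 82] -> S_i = Random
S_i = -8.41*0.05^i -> [-8.41, -0.42, -0.02, -0.0, -0.0]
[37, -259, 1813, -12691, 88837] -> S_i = 37*-7^i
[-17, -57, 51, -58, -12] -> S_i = Random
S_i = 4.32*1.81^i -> [4.32, 7.82, 14.15, 25.62, 46.37]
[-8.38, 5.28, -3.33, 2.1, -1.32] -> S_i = -8.38*(-0.63)^i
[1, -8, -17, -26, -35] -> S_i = 1 + -9*i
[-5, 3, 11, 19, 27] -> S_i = -5 + 8*i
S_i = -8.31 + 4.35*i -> [-8.31, -3.96, 0.39, 4.74, 9.09]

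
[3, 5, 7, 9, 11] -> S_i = 3 + 2*i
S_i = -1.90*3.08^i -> [-1.9, -5.85, -18.02, -55.51, -170.98]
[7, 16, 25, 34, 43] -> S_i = 7 + 9*i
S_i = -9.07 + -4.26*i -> [-9.07, -13.33, -17.59, -21.85, -26.11]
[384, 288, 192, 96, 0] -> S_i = 384 + -96*i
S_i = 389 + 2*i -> [389, 391, 393, 395, 397]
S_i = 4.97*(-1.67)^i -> [4.97, -8.3, 13.86, -23.15, 38.66]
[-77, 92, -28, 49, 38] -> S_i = Random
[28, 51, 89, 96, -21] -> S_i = Random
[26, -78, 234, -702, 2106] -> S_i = 26*-3^i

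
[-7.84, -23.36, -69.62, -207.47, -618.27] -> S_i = -7.84*2.98^i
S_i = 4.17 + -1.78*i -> [4.17, 2.39, 0.61, -1.17, -2.95]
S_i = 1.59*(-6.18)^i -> [1.59, -9.83, 60.73, -375.29, 2319.27]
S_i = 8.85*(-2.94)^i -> [8.85, -26.02, 76.5, -224.9, 661.2]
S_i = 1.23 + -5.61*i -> [1.23, -4.38, -9.99, -15.6, -21.21]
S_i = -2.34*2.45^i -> [-2.34, -5.73, -14.05, -34.41, -84.31]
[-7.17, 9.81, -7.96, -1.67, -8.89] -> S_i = Random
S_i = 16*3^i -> [16, 48, 144, 432, 1296]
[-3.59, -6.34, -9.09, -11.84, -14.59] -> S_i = -3.59 + -2.75*i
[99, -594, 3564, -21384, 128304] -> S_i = 99*-6^i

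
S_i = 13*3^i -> [13, 39, 117, 351, 1053]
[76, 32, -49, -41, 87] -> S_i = Random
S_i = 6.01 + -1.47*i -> [6.01, 4.54, 3.07, 1.6, 0.13]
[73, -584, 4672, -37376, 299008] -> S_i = 73*-8^i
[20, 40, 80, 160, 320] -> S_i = 20*2^i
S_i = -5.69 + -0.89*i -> [-5.69, -6.58, -7.47, -8.36, -9.25]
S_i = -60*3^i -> [-60, -180, -540, -1620, -4860]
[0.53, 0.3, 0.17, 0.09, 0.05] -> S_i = 0.53*0.56^i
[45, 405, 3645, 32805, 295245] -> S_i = 45*9^i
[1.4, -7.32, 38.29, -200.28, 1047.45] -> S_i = 1.40*(-5.23)^i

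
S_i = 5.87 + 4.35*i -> [5.87, 10.22, 14.57, 18.92, 23.27]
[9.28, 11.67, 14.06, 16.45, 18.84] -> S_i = 9.28 + 2.39*i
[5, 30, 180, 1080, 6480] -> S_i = 5*6^i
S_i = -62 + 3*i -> [-62, -59, -56, -53, -50]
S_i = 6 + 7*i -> [6, 13, 20, 27, 34]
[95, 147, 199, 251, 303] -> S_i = 95 + 52*i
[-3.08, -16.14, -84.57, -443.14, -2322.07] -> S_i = -3.08*5.24^i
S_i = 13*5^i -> [13, 65, 325, 1625, 8125]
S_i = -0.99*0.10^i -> [-0.99, -0.1, -0.01, -0.0, -0.0]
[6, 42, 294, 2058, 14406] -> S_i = 6*7^i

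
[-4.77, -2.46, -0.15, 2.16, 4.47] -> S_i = -4.77 + 2.31*i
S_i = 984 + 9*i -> [984, 993, 1002, 1011, 1020]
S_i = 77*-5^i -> [77, -385, 1925, -9625, 48125]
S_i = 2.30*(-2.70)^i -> [2.3, -6.21, 16.77, -45.27, 122.23]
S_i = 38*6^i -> [38, 228, 1368, 8208, 49248]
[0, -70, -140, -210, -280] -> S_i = 0 + -70*i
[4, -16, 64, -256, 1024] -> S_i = 4*-4^i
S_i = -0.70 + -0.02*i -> [-0.7, -0.72, -0.74, -0.76, -0.78]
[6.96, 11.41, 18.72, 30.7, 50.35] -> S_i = 6.96*1.64^i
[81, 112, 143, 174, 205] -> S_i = 81 + 31*i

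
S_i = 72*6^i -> [72, 432, 2592, 15552, 93312]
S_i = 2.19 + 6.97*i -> [2.19, 9.16, 16.13, 23.1, 30.07]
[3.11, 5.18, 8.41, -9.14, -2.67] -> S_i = Random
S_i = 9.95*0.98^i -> [9.95, 9.75, 9.56, 9.36, 9.18]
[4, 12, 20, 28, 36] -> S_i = 4 + 8*i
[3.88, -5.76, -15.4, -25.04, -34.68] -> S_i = 3.88 + -9.64*i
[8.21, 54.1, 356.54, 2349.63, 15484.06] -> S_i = 8.21*6.59^i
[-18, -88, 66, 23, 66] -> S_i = Random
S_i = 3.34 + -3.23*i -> [3.34, 0.11, -3.12, -6.35, -9.58]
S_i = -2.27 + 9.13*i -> [-2.27, 6.86, 15.99, 25.12, 34.25]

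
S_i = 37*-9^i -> [37, -333, 2997, -26973, 242757]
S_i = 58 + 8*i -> [58, 66, 74, 82, 90]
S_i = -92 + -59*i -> [-92, -151, -210, -269, -328]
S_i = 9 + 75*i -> [9, 84, 159, 234, 309]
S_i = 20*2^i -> [20, 40, 80, 160, 320]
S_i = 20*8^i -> [20, 160, 1280, 10240, 81920]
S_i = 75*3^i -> [75, 225, 675, 2025, 6075]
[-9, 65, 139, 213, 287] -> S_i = -9 + 74*i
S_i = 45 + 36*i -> [45, 81, 117, 153, 189]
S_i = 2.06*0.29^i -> [2.06, 0.6, 0.17, 0.05, 0.01]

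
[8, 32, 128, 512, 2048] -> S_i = 8*4^i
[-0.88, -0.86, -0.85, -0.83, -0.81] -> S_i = -0.88*0.98^i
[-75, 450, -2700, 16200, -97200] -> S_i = -75*-6^i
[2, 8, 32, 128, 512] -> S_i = 2*4^i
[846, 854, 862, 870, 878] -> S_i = 846 + 8*i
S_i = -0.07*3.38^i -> [-0.07, -0.24, -0.8, -2.7, -9.14]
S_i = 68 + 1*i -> [68, 69, 70, 71, 72]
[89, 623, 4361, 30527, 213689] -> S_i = 89*7^i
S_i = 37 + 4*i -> [37, 41, 45, 49, 53]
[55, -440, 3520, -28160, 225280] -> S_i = 55*-8^i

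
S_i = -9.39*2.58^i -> [-9.39, -24.23, -62.5, -161.26, -416.05]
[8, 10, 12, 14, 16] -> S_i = 8 + 2*i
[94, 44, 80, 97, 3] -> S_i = Random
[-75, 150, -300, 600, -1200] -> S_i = -75*-2^i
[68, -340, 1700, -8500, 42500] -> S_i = 68*-5^i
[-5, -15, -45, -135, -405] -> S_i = -5*3^i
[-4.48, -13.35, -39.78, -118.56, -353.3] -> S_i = -4.48*2.98^i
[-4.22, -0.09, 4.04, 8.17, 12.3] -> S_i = -4.22 + 4.13*i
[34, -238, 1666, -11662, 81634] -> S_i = 34*-7^i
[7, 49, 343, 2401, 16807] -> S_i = 7*7^i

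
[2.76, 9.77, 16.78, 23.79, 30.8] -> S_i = 2.76 + 7.01*i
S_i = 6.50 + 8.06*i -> [6.5, 14.56, 22.62, 30.68, 38.74]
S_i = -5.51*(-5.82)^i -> [-5.51, 32.07, -186.64, 1086.23, -6321.84]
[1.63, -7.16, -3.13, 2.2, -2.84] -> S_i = Random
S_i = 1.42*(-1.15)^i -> [1.42, -1.63, 1.88, -2.16, 2.48]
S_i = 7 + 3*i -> [7, 10, 13, 16, 19]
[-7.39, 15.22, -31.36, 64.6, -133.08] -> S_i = -7.39*(-2.06)^i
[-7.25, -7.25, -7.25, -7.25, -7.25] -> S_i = -7.25*1.00^i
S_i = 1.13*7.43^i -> [1.13, 8.4, 62.38, 463.49, 3443.77]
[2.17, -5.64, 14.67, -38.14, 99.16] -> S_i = 2.17*(-2.60)^i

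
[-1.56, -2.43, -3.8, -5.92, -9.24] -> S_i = -1.56*1.56^i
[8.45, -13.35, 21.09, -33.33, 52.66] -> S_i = 8.45*(-1.58)^i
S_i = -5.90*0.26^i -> [-5.9, -1.53, -0.4, -0.1, -0.03]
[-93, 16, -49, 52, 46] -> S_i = Random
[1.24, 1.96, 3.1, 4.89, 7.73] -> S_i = 1.24*1.58^i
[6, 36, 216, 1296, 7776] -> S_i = 6*6^i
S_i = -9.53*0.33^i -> [-9.53, -3.14, -1.04, -0.34, -0.11]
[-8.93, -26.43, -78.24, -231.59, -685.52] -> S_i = -8.93*2.96^i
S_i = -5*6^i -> [-5, -30, -180, -1080, -6480]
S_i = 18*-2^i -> [18, -36, 72, -144, 288]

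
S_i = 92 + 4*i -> [92, 96, 100, 104, 108]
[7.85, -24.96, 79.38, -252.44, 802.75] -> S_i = 7.85*(-3.18)^i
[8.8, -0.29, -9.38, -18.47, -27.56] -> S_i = 8.80 + -9.09*i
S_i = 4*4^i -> [4, 16, 64, 256, 1024]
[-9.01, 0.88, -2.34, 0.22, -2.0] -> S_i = Random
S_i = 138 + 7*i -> [138, 145, 152, 159, 166]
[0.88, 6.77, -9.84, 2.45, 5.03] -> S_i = Random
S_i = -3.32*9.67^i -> [-3.32, -32.1, -310.45, -3002.05, -29029.8]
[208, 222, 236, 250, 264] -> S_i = 208 + 14*i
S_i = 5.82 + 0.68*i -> [5.82, 6.5, 7.18, 7.86, 8.54]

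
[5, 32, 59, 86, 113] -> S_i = 5 + 27*i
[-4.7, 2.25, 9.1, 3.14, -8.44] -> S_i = Random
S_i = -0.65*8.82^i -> [-0.65, -5.73, -50.57, -445.98, -3933.58]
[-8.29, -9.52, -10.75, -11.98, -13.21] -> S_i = -8.29 + -1.23*i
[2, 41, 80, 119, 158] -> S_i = 2 + 39*i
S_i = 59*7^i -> [59, 413, 2891, 20237, 141659]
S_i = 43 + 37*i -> [43, 80, 117, 154, 191]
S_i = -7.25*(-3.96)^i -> [-7.25, 28.71, -113.69, 450.22, -1782.87]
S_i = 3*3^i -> [3, 9, 27, 81, 243]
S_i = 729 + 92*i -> [729, 821, 913, 1005, 1097]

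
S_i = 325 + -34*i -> [325, 291, 257, 223, 189]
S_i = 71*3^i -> [71, 213, 639, 1917, 5751]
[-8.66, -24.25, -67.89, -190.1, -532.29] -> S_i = -8.66*2.80^i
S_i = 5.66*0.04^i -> [5.66, 0.23, 0.01, 0.0, 0.0]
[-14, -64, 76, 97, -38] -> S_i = Random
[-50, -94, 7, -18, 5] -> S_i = Random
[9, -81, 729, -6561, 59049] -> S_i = 9*-9^i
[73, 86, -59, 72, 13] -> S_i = Random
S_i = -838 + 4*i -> [-838, -834, -830, -826, -822]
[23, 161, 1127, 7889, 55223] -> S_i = 23*7^i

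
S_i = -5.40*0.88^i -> [-5.4, -4.75, -4.18, -3.68, -3.24]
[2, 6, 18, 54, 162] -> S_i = 2*3^i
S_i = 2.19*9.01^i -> [2.19, 19.73, 177.78, 1601.84, 14432.56]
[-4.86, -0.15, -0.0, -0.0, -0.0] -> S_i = -4.86*0.03^i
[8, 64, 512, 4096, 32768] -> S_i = 8*8^i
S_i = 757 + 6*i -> [757, 763, 769, 775, 781]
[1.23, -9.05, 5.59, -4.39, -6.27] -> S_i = Random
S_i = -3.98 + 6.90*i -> [-3.98, 2.92, 9.82, 16.72, 23.62]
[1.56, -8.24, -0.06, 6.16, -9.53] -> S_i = Random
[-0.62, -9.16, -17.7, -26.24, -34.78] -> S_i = -0.62 + -8.54*i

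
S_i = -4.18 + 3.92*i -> [-4.18, -0.26, 3.66, 7.58, 11.5]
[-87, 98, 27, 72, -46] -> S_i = Random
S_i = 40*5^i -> [40, 200, 1000, 5000, 25000]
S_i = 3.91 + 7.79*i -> [3.91, 11.7, 19.49, 27.28, 35.07]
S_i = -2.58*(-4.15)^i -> [-2.58, 10.71, -44.43, 184.4, -765.27]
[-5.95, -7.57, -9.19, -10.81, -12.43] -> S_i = -5.95 + -1.62*i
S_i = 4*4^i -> [4, 16, 64, 256, 1024]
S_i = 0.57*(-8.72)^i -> [0.57, -4.97, 43.34, -377.94, 3295.65]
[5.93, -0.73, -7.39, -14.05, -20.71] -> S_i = 5.93 + -6.66*i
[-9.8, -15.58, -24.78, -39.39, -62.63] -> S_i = -9.80*1.59^i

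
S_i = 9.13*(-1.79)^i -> [9.13, -16.34, 29.25, -52.36, 93.73]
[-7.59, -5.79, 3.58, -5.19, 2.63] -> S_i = Random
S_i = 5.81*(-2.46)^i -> [5.81, -14.29, 35.16, -86.49, 212.77]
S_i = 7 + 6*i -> [7, 13, 19, 25, 31]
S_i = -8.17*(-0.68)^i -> [-8.17, 5.56, -3.78, 2.57, -1.75]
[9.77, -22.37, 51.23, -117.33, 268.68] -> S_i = 9.77*(-2.29)^i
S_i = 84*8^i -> [84, 672, 5376, 43008, 344064]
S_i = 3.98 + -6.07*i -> [3.98, -2.09, -8.16, -14.23, -20.3]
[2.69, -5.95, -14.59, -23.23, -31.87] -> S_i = 2.69 + -8.64*i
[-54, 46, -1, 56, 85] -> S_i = Random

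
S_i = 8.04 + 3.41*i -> [8.04, 11.45, 14.86, 18.27, 21.68]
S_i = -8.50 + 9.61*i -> [-8.5, 1.11, 10.72, 20.33, 29.94]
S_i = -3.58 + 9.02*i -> [-3.58, 5.44, 14.46, 23.48, 32.5]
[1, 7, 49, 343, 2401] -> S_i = 1*7^i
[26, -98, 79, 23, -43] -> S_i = Random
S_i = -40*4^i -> [-40, -160, -640, -2560, -10240]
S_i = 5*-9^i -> [5, -45, 405, -3645, 32805]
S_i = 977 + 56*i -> [977, 1033, 1089, 1145, 1201]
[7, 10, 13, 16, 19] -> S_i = 7 + 3*i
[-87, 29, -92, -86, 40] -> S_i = Random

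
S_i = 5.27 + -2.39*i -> [5.27, 2.88, 0.49, -1.9, -4.29]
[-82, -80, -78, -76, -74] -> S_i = -82 + 2*i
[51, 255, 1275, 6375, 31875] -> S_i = 51*5^i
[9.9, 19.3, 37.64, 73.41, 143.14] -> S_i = 9.90*1.95^i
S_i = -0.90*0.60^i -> [-0.9, -0.54, -0.32, -0.19, -0.12]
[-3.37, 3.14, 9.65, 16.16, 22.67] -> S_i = -3.37 + 6.51*i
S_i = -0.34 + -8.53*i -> [-0.34, -8.87, -17.4, -25.93, -34.46]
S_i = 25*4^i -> [25, 100, 400, 1600, 6400]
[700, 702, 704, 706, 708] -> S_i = 700 + 2*i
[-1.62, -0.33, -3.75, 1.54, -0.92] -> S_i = Random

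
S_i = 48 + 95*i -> [48, 143, 238, 333, 428]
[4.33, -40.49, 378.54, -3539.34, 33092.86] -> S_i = 4.33*(-9.35)^i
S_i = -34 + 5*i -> [-34, -29, -24, -19, -14]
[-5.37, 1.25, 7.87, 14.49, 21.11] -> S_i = -5.37 + 6.62*i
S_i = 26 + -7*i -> [26, 19, 12, 5, -2]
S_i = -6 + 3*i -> [-6, -3, 0, 3, 6]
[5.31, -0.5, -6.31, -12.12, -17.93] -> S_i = 5.31 + -5.81*i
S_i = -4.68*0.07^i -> [-4.68, -0.33, -0.02, -0.0, -0.0]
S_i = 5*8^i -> [5, 40, 320, 2560, 20480]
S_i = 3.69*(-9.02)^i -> [3.69, -33.28, 300.22, -2707.98, 24426.01]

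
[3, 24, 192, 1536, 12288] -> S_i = 3*8^i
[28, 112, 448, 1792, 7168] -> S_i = 28*4^i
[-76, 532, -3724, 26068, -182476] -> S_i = -76*-7^i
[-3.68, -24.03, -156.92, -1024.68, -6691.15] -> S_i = -3.68*6.53^i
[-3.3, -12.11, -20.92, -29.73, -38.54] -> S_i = -3.30 + -8.81*i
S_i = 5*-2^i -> [5, -10, 20, -40, 80]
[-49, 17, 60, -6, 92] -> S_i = Random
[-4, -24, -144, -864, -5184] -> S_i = -4*6^i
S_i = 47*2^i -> [47, 94, 188, 376, 752]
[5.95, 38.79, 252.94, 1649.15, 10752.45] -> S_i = 5.95*6.52^i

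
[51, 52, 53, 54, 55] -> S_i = 51 + 1*i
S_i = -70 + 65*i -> [-70, -5, 60, 125, 190]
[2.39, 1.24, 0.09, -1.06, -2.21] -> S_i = 2.39 + -1.15*i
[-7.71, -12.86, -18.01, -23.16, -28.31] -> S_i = -7.71 + -5.15*i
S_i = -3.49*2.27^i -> [-3.49, -7.92, -17.98, -40.82, -92.67]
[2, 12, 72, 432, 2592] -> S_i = 2*6^i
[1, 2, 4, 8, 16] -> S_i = 1*2^i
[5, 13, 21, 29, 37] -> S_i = 5 + 8*i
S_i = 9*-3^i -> [9, -27, 81, -243, 729]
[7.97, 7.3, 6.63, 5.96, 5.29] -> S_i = 7.97 + -0.67*i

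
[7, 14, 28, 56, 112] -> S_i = 7*2^i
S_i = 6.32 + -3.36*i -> [6.32, 2.96, -0.4, -3.76, -7.12]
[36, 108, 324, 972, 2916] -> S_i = 36*3^i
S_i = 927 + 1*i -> [927, 928, 929, 930, 931]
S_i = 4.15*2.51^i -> [4.15, 10.42, 26.15, 65.62, 164.72]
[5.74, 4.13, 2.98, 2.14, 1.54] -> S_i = 5.74*0.72^i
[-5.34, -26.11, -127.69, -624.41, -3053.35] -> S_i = -5.34*4.89^i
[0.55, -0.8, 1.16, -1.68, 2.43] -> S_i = 0.55*(-1.45)^i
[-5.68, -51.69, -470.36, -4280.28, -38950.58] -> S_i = -5.68*9.10^i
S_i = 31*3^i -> [31, 93, 279, 837, 2511]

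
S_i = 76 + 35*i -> [76, 111, 146, 181, 216]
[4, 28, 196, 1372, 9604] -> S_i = 4*7^i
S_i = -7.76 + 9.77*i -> [-7.76, 2.01, 11.78, 21.55, 31.32]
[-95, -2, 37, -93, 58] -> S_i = Random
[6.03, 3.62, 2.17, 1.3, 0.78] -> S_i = 6.03*0.60^i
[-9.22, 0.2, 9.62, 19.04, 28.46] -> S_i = -9.22 + 9.42*i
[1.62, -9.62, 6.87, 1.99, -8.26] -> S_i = Random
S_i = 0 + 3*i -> [0, 3, 6, 9, 12]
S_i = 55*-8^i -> [55, -440, 3520, -28160, 225280]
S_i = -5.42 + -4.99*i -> [-5.42, -10.41, -15.4, -20.39, -25.38]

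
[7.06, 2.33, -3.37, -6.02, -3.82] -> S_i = Random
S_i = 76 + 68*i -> [76, 144, 212, 280, 348]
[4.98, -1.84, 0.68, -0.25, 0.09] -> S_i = 4.98*(-0.37)^i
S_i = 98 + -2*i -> [98, 96, 94, 92, 90]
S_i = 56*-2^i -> [56, -112, 224, -448, 896]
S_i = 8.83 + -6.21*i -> [8.83, 2.62, -3.59, -9.8, -16.01]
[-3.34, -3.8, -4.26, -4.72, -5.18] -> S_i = -3.34 + -0.46*i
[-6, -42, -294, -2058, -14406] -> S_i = -6*7^i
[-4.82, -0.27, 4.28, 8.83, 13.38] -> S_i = -4.82 + 4.55*i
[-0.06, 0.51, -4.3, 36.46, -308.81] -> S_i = -0.06*(-8.47)^i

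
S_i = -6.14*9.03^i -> [-6.14, -55.44, -500.66, -4520.97, -40824.36]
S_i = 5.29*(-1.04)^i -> [5.29, -5.5, 5.72, -5.95, 6.19]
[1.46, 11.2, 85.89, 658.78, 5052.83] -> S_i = 1.46*7.67^i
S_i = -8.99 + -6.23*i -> [-8.99, -15.22, -21.45, -27.68, -33.91]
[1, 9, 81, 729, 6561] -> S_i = 1*9^i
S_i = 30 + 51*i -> [30, 81, 132, 183, 234]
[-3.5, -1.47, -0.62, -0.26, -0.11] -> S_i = -3.50*0.42^i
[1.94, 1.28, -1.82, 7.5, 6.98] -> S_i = Random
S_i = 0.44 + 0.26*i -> [0.44, 0.7, 0.96, 1.22, 1.48]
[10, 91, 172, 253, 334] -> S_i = 10 + 81*i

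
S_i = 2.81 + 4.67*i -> [2.81, 7.48, 12.15, 16.82, 21.49]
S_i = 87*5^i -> [87, 435, 2175, 10875, 54375]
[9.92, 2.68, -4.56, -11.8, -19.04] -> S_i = 9.92 + -7.24*i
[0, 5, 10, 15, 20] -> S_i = 0 + 5*i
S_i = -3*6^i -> [-3, -18, -108, -648, -3888]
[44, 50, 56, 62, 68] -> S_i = 44 + 6*i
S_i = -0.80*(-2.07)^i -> [-0.8, 1.66, -3.43, 7.1, -14.69]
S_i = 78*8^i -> [78, 624, 4992, 39936, 319488]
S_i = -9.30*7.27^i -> [-9.3, -67.61, -491.53, -3573.44, -25978.89]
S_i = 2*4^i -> [2, 8, 32, 128, 512]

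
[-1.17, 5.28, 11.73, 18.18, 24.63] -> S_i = -1.17 + 6.45*i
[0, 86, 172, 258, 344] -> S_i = 0 + 86*i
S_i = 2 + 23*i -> [2, 25, 48, 71, 94]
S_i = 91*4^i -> [91, 364, 1456, 5824, 23296]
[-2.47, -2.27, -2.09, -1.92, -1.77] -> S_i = -2.47*0.92^i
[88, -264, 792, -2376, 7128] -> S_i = 88*-3^i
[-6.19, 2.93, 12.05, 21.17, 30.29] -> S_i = -6.19 + 9.12*i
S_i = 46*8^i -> [46, 368, 2944, 23552, 188416]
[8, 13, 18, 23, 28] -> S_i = 8 + 5*i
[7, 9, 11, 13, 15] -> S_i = 7 + 2*i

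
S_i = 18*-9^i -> [18, -162, 1458, -13122, 118098]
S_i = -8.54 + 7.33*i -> [-8.54, -1.21, 6.12, 13.45, 20.78]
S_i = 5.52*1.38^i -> [5.52, 7.62, 10.51, 14.51, 20.02]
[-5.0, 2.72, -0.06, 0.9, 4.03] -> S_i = Random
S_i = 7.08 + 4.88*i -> [7.08, 11.96, 16.84, 21.72, 26.6]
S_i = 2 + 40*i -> [2, 42, 82, 122, 162]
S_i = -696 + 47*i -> [-696, -649, -602, -555, -508]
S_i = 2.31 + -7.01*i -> [2.31, -4.7, -11.71, -18.72, -25.73]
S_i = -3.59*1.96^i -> [-3.59, -7.04, -13.79, -27.03, -52.98]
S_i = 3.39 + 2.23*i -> [3.39, 5.62, 7.85, 10.08, 12.31]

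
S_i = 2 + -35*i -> [2, -33, -68, -103, -138]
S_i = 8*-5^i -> [8, -40, 200, -1000, 5000]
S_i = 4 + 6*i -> [4, 10, 16, 22, 28]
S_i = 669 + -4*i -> [669, 665, 661, 657, 653]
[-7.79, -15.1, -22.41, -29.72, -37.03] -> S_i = -7.79 + -7.31*i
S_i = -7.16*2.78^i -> [-7.16, -19.9, -55.34, -153.83, -427.65]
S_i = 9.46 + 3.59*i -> [9.46, 13.05, 16.64, 20.23, 23.82]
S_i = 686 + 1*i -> [686, 687, 688, 689, 690]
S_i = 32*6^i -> [32, 192, 1152, 6912, 41472]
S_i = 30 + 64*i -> [30, 94, 158, 222, 286]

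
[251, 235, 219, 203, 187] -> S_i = 251 + -16*i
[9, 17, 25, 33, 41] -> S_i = 9 + 8*i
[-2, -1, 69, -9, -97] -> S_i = Random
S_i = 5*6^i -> [5, 30, 180, 1080, 6480]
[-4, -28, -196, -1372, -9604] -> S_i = -4*7^i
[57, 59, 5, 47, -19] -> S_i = Random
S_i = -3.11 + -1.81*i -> [-3.11, -4.92, -6.73, -8.54, -10.35]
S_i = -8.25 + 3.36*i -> [-8.25, -4.89, -1.53, 1.83, 5.19]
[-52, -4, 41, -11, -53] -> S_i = Random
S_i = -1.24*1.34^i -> [-1.24, -1.66, -2.23, -2.98, -4.0]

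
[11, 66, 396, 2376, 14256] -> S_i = 11*6^i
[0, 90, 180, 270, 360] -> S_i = 0 + 90*i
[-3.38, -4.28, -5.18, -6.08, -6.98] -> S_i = -3.38 + -0.90*i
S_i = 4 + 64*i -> [4, 68, 132, 196, 260]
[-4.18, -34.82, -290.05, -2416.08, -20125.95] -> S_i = -4.18*8.33^i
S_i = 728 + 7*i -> [728, 735, 742, 749, 756]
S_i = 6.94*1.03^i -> [6.94, 7.15, 7.36, 7.58, 7.81]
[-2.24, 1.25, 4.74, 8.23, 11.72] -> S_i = -2.24 + 3.49*i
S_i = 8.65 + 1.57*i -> [8.65, 10.22, 11.79, 13.36, 14.93]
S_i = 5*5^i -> [5, 25, 125, 625, 3125]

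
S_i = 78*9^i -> [78, 702, 6318, 56862, 511758]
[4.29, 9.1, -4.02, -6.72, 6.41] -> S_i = Random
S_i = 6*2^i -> [6, 12, 24, 48, 96]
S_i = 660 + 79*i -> [660, 739, 818, 897, 976]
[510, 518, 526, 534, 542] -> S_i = 510 + 8*i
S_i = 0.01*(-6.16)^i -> [0.01, -0.06, 0.38, -2.34, 14.4]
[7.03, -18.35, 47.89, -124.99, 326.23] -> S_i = 7.03*(-2.61)^i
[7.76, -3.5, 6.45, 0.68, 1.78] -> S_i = Random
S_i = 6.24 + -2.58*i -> [6.24, 3.66, 1.08, -1.5, -4.08]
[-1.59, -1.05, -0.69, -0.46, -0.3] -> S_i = -1.59*0.66^i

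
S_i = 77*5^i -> [77, 385, 1925, 9625, 48125]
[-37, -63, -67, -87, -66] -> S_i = Random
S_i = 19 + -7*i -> [19, 12, 5, -2, -9]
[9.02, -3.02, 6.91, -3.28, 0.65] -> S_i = Random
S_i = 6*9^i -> [6, 54, 486, 4374, 39366]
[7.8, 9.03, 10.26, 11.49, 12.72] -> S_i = 7.80 + 1.23*i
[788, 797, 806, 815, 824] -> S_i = 788 + 9*i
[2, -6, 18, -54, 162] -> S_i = 2*-3^i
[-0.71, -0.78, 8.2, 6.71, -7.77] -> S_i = Random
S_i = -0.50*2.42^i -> [-0.5, -1.21, -2.93, -7.09, -17.15]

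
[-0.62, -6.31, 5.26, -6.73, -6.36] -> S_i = Random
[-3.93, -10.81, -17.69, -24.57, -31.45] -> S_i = -3.93 + -6.88*i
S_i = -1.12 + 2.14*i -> [-1.12, 1.02, 3.16, 5.3, 7.44]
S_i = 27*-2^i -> [27, -54, 108, -216, 432]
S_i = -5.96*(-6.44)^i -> [-5.96, 38.38, -247.18, 1591.86, -10251.55]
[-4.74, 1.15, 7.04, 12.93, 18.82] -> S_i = -4.74 + 5.89*i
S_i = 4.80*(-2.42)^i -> [4.8, -11.62, 28.11, -68.03, 164.63]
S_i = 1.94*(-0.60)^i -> [1.94, -1.16, 0.7, -0.42, 0.25]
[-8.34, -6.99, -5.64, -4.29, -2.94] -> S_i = -8.34 + 1.35*i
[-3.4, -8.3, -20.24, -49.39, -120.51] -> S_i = -3.40*2.44^i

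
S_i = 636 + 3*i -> [636, 639, 642, 645, 648]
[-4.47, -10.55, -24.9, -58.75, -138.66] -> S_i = -4.47*2.36^i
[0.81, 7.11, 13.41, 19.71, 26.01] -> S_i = 0.81 + 6.30*i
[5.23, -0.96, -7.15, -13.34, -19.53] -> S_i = 5.23 + -6.19*i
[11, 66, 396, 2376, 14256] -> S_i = 11*6^i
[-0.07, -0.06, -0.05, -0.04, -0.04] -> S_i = -0.07*0.85^i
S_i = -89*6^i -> [-89, -534, -3204, -19224, -115344]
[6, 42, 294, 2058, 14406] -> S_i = 6*7^i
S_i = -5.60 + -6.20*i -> [-5.6, -11.8, -18.0, -24.2, -30.4]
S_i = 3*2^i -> [3, 6, 12, 24, 48]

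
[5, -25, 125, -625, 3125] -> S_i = 5*-5^i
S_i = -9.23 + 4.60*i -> [-9.23, -4.63, -0.03, 4.57, 9.17]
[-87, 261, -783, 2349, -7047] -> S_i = -87*-3^i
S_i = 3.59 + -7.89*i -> [3.59, -4.3, -12.19, -20.08, -27.97]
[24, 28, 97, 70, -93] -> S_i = Random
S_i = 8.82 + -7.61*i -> [8.82, 1.21, -6.4, -14.01, -21.62]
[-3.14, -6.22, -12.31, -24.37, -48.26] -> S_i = -3.14*1.98^i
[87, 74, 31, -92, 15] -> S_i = Random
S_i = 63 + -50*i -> [63, 13, -37, -87, -137]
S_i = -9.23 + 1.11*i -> [-9.23, -8.12, -7.01, -5.9, -4.79]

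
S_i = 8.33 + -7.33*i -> [8.33, 1.0, -6.33, -13.66, -20.99]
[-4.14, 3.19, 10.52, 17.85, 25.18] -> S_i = -4.14 + 7.33*i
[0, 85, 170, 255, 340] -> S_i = 0 + 85*i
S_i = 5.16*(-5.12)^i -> [5.16, -26.42, 135.27, -692.56, 3545.92]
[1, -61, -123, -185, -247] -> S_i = 1 + -62*i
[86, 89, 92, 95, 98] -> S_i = 86 + 3*i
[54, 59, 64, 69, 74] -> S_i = 54 + 5*i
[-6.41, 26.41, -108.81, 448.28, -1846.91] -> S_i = -6.41*(-4.12)^i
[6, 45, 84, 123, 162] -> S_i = 6 + 39*i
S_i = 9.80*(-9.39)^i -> [9.8, -92.02, 864.09, -8113.77, 76188.33]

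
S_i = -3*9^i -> [-3, -27, -243, -2187, -19683]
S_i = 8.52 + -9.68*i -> [8.52, -1.16, -10.84, -20.52, -30.2]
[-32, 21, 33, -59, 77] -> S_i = Random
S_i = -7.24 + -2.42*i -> [-7.24, -9.66, -12.08, -14.5, -16.92]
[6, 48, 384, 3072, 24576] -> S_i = 6*8^i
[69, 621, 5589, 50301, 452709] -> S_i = 69*9^i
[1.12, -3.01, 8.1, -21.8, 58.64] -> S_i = 1.12*(-2.69)^i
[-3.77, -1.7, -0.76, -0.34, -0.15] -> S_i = -3.77*0.45^i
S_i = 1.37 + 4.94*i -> [1.37, 6.31, 11.25, 16.19, 21.13]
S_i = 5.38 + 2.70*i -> [5.38, 8.08, 10.78, 13.48, 16.18]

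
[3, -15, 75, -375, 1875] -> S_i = 3*-5^i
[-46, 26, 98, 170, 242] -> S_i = -46 + 72*i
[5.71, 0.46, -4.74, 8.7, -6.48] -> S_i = Random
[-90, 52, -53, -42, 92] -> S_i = Random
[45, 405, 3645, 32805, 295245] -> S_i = 45*9^i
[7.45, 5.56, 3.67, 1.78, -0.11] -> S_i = 7.45 + -1.89*i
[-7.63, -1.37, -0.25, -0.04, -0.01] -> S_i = -7.63*0.18^i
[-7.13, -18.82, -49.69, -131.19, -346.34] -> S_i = -7.13*2.64^i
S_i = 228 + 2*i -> [228, 230, 232, 234, 236]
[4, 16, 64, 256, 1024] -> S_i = 4*4^i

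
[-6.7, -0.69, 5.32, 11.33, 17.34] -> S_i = -6.70 + 6.01*i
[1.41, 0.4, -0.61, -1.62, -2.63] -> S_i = 1.41 + -1.01*i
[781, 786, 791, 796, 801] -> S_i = 781 + 5*i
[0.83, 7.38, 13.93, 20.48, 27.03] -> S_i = 0.83 + 6.55*i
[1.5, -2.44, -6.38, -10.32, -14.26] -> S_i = 1.50 + -3.94*i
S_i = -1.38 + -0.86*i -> [-1.38, -2.24, -3.1, -3.96, -4.82]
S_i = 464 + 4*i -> [464, 468, 472, 476, 480]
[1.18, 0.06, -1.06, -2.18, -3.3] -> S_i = 1.18 + -1.12*i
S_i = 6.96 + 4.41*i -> [6.96, 11.37, 15.78, 20.19, 24.6]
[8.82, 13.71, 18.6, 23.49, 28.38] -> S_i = 8.82 + 4.89*i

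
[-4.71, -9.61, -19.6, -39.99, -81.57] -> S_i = -4.71*2.04^i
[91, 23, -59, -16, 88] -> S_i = Random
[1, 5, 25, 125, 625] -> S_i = 1*5^i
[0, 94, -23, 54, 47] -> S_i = Random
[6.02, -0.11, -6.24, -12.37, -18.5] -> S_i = 6.02 + -6.13*i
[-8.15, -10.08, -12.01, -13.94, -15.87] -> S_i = -8.15 + -1.93*i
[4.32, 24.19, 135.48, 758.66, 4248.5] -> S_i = 4.32*5.60^i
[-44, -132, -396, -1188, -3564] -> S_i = -44*3^i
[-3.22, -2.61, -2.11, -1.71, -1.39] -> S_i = -3.22*0.81^i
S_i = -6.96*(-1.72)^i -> [-6.96, 11.97, -20.59, 35.42, -60.91]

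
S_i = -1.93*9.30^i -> [-1.93, -17.95, -166.93, -1552.41, -14437.4]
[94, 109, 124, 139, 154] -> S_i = 94 + 15*i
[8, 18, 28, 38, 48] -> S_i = 8 + 10*i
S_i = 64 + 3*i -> [64, 67, 70, 73, 76]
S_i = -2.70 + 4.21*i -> [-2.7, 1.51, 5.72, 9.93, 14.14]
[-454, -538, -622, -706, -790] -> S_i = -454 + -84*i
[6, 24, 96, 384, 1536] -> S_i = 6*4^i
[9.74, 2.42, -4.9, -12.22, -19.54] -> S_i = 9.74 + -7.32*i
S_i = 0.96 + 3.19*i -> [0.96, 4.15, 7.34, 10.53, 13.72]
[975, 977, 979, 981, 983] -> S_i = 975 + 2*i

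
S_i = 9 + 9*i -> [9, 18, 27, 36, 45]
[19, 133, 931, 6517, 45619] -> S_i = 19*7^i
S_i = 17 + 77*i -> [17, 94, 171, 248, 325]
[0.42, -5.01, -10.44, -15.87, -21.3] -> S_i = 0.42 + -5.43*i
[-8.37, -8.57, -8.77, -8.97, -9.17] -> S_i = -8.37 + -0.20*i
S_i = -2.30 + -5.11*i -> [-2.3, -7.41, -12.52, -17.63, -22.74]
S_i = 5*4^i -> [5, 20, 80, 320, 1280]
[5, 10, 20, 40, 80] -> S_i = 5*2^i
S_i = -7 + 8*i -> [-7, 1, 9, 17, 25]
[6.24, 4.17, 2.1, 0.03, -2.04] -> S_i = 6.24 + -2.07*i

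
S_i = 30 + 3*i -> [30, 33, 36, 39, 42]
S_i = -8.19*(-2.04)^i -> [-8.19, 16.71, -34.08, 69.53, -141.84]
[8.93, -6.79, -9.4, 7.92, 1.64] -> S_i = Random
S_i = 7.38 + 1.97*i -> [7.38, 9.35, 11.32, 13.29, 15.26]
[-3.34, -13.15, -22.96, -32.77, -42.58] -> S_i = -3.34 + -9.81*i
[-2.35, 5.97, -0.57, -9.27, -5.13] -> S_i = Random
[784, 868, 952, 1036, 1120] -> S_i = 784 + 84*i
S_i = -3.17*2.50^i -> [-3.17, -7.92, -19.81, -49.53, -123.83]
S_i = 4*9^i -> [4, 36, 324, 2916, 26244]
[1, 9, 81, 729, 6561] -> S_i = 1*9^i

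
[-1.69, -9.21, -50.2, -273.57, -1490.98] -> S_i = -1.69*5.45^i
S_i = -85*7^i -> [-85, -595, -4165, -29155, -204085]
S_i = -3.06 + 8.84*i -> [-3.06, 5.78, 14.62, 23.46, 32.3]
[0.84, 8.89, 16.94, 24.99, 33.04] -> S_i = 0.84 + 8.05*i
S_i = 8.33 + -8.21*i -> [8.33, 0.12, -8.09, -16.3, -24.51]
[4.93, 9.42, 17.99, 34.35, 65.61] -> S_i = 4.93*1.91^i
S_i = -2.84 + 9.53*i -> [-2.84, 6.69, 16.22, 25.75, 35.28]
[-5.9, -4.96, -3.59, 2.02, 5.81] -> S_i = Random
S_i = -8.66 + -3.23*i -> [-8.66, -11.89, -15.12, -18.35, -21.58]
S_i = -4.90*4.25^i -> [-4.9, -20.83, -88.51, -376.15, -1598.64]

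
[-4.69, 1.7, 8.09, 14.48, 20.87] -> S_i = -4.69 + 6.39*i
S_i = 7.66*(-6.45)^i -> [7.66, -49.41, 318.68, -2055.45, 13257.68]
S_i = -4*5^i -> [-4, -20, -100, -500, -2500]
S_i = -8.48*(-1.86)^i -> [-8.48, 15.77, -29.34, 54.57, -101.5]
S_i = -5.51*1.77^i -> [-5.51, -9.75, -17.26, -30.55, -54.08]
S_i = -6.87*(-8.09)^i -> [-6.87, 55.58, -449.63, 3637.49, -29427.33]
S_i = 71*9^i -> [71, 639, 5751, 51759, 465831]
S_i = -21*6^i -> [-21, -126, -756, -4536, -27216]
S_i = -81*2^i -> [-81, -162, -324, -648, -1296]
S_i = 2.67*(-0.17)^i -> [2.67, -0.45, 0.08, -0.01, 0.0]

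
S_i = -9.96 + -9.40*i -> [-9.96, -19.36, -28.76, -38.16, -47.56]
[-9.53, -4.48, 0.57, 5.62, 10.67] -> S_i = -9.53 + 5.05*i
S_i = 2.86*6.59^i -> [2.86, 18.85, 124.2, 818.51, 5393.96]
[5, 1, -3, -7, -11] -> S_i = 5 + -4*i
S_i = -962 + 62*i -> [-962, -900, -838, -776, -714]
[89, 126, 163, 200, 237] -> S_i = 89 + 37*i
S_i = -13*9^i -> [-13, -117, -1053, -9477, -85293]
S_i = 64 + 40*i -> [64, 104, 144, 184, 224]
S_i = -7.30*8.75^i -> [-7.3, -63.88, -558.91, -4890.43, -42791.26]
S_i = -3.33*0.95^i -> [-3.33, -3.16, -3.01, -2.86, -2.71]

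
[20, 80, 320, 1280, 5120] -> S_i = 20*4^i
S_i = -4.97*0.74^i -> [-4.97, -3.68, -2.72, -2.01, -1.49]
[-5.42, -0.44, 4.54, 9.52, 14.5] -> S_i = -5.42 + 4.98*i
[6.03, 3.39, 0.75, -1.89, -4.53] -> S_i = 6.03 + -2.64*i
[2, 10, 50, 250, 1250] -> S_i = 2*5^i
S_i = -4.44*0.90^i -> [-4.44, -4.0, -3.6, -3.24, -2.91]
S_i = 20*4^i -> [20, 80, 320, 1280, 5120]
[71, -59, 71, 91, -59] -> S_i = Random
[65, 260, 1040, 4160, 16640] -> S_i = 65*4^i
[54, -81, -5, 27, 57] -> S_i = Random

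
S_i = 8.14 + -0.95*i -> [8.14, 7.19, 6.24, 5.29, 4.34]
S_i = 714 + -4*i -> [714, 710, 706, 702, 698]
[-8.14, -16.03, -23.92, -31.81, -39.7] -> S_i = -8.14 + -7.89*i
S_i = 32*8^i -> [32, 256, 2048, 16384, 131072]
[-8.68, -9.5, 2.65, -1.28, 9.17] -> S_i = Random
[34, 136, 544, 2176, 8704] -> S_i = 34*4^i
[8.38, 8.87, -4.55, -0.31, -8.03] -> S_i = Random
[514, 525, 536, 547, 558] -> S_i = 514 + 11*i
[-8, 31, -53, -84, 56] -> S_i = Random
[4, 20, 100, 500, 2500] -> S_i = 4*5^i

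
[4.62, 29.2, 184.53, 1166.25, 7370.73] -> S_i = 4.62*6.32^i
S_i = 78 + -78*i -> [78, 0, -78, -156, -234]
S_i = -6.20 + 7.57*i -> [-6.2, 1.37, 8.94, 16.51, 24.08]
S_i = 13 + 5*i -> [13, 18, 23, 28, 33]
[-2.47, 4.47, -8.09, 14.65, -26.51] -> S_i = -2.47*(-1.81)^i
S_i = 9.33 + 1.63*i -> [9.33, 10.96, 12.59, 14.22, 15.85]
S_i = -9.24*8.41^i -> [-9.24, -77.71, -653.53, -5496.17, -46222.77]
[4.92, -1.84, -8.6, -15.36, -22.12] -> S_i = 4.92 + -6.76*i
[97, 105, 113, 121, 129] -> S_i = 97 + 8*i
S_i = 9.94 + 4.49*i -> [9.94, 14.43, 18.92, 23.41, 27.9]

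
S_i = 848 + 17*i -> [848, 865, 882, 899, 916]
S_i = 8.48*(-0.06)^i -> [8.48, -0.51, 0.03, -0.0, 0.0]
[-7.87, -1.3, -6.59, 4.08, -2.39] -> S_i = Random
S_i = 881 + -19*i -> [881, 862, 843, 824, 805]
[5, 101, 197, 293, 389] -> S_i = 5 + 96*i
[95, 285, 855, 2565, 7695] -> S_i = 95*3^i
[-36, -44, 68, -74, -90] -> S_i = Random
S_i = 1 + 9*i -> [1, 10, 19, 28, 37]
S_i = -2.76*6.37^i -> [-2.76, -17.58, -111.99, -713.39, -4544.3]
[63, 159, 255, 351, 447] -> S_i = 63 + 96*i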